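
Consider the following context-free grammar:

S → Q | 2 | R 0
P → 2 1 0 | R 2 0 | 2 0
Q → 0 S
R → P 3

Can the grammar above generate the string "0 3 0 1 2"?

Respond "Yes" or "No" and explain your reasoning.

No - no valid derivation exists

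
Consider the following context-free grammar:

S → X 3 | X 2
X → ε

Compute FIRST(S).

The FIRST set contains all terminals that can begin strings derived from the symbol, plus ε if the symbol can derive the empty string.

We compute FIRST(S) using the standard algorithm.
FIRST(S) = {2, 3}
FIRST(X) = {ε}
Therefore, FIRST(S) = {2, 3}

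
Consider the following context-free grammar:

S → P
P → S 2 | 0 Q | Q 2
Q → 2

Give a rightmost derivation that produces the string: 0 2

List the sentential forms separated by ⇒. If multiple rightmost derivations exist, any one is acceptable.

S ⇒ P ⇒ 0 Q ⇒ 0 2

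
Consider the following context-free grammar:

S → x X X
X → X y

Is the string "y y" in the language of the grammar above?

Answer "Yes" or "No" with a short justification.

No - no valid derivation exists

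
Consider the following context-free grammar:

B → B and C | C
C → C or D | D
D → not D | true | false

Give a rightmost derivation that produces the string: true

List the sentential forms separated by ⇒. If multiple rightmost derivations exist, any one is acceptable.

B ⇒ C ⇒ D ⇒ true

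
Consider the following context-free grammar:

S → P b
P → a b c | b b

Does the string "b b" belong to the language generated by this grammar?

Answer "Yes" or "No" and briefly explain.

No - no valid derivation exists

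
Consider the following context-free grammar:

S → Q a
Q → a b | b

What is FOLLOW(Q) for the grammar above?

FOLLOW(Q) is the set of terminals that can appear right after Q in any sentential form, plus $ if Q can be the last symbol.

We compute FOLLOW(Q) using the standard algorithm.
FOLLOW(S) starts with {$}.
FIRST(Q) = {a, b}
FIRST(S) = {a, b}
FOLLOW(Q) = {a}
FOLLOW(S) = {$}
Therefore, FOLLOW(Q) = {a}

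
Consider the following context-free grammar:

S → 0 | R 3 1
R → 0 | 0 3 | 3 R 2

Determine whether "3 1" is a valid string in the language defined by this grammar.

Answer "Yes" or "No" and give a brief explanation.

No - no valid derivation exists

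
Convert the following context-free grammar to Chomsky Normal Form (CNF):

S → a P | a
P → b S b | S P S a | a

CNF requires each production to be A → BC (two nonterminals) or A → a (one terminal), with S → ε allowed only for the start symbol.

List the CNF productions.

TA → a; S → a; TB → b; P → a; S → TA P; P → TB X0; X0 → S TB; P → S X1; X1 → P X2; X2 → S TA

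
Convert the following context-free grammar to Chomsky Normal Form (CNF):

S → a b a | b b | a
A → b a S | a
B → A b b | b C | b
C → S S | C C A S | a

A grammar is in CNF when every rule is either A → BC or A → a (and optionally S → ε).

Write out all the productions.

TA → a; TB → b; S → a; A → a; B → b; C → a; S → TA X0; X0 → TB TA; S → TB TB; A → TB X1; X1 → TA S; B → A X2; X2 → TB TB; B → TB C; C → S S; C → C X3; X3 → C X4; X4 → A S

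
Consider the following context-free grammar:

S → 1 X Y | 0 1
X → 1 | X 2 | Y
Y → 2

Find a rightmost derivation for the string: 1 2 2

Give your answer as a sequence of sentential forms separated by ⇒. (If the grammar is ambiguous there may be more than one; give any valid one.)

S ⇒ 1 X Y ⇒ 1 X 2 ⇒ 1 Y 2 ⇒ 1 2 2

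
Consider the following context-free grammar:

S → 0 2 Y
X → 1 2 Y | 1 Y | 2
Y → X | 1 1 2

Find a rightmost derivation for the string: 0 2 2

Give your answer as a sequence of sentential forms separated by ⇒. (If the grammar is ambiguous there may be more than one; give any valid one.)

S ⇒ 0 2 Y ⇒ 0 2 X ⇒ 0 2 2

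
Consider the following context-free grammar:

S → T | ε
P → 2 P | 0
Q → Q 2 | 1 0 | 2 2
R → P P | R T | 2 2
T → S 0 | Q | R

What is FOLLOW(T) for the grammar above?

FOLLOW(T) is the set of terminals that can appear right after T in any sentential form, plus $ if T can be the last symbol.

We compute FOLLOW(T) using the standard algorithm.
FOLLOW(S) starts with {$}.
FIRST(P) = {0, 2}
FIRST(Q) = {1, 2}
FIRST(R) = {0, 2}
FIRST(S) = {0, 1, 2, ε}
FIRST(T) = {0, 1, 2}
FOLLOW(P) = {$, 0, 1, 2}
FOLLOW(Q) = {$, 0, 1, 2}
FOLLOW(R) = {$, 0, 1, 2}
FOLLOW(S) = {$, 0}
FOLLOW(T) = {$, 0, 1, 2}
Therefore, FOLLOW(T) = {$, 0, 1, 2}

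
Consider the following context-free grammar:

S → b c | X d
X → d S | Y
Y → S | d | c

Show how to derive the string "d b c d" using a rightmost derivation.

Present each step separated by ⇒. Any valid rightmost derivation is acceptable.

S ⇒ X d ⇒ d S d ⇒ d b c d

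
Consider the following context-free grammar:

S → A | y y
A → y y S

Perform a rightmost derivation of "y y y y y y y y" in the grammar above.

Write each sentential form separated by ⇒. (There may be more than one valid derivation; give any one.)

S ⇒ A ⇒ y y S ⇒ y y A ⇒ y y y y S ⇒ y y y y A ⇒ y y y y y y S ⇒ y y y y y y y y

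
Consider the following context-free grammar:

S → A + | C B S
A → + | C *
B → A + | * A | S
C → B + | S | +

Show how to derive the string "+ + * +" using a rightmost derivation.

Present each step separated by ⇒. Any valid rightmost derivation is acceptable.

S ⇒ A + ⇒ C * + ⇒ S * + ⇒ A + * + ⇒ + + * +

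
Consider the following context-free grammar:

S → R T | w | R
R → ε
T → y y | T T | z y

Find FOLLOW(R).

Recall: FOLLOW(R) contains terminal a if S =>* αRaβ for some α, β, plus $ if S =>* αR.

We compute FOLLOW(R) using the standard algorithm.
FOLLOW(S) starts with {$}.
FIRST(R) = {ε}
FIRST(S) = {w, y, z, ε}
FIRST(T) = {y, z}
FOLLOW(R) = {$, y, z}
FOLLOW(S) = {$}
FOLLOW(T) = {$, y, z}
Therefore, FOLLOW(R) = {$, y, z}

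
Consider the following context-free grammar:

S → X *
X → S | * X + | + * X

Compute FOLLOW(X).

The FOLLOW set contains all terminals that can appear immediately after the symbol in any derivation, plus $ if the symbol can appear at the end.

We compute FOLLOW(X) using the standard algorithm.
FOLLOW(S) starts with {$}.
FIRST(S) = {*, +}
FIRST(X) = {*, +}
FOLLOW(S) = {$, *, +}
FOLLOW(X) = {*, +}
Therefore, FOLLOW(X) = {*, +}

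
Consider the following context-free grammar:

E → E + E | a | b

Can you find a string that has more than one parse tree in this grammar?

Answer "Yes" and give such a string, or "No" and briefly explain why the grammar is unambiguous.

Yes - the string 'a + b + b + a' has two distinct parse trees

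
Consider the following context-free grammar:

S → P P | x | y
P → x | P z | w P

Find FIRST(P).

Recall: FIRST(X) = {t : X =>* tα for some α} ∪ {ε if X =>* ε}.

We compute FIRST(P) using the standard algorithm.
FIRST(P) = {w, x}
FIRST(S) = {w, x, y}
Therefore, FIRST(P) = {w, x}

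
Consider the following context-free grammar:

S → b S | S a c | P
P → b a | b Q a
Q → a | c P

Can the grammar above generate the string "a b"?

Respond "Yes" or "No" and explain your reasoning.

No - no valid derivation exists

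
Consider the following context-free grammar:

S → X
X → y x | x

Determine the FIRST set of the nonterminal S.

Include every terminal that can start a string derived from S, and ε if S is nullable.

We compute FIRST(S) using the standard algorithm.
FIRST(S) = {x, y}
FIRST(X) = {x, y}
Therefore, FIRST(S) = {x, y}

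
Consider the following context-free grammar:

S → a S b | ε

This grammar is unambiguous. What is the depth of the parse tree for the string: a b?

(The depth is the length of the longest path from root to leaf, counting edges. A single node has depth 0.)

2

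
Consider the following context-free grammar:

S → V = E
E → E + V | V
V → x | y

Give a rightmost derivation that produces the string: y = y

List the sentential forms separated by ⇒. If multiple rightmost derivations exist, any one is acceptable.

S ⇒ V = E ⇒ V = V ⇒ V = y ⇒ y = y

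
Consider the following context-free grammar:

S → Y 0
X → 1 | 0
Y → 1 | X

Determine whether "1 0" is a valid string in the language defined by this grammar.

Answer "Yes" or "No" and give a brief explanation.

Yes - a valid derivation exists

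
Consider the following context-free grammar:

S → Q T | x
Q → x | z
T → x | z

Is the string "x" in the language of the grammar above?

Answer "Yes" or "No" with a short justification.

Yes - a valid derivation exists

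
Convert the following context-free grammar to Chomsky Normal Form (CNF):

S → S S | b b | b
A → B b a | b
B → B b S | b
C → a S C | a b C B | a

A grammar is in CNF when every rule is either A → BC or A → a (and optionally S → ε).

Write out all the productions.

TB → b; S → b; TA → a; A → b; B → b; C → a; S → S S; S → TB TB; A → B X0; X0 → TB TA; B → B X1; X1 → TB S; C → TA X2; X2 → S C; C → TA X3; X3 → TB X4; X4 → C B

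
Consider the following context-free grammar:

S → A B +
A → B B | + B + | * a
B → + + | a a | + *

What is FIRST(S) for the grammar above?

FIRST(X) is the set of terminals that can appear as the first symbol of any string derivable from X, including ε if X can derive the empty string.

We compute FIRST(S) using the standard algorithm.
FIRST(A) = {*, +, a}
FIRST(B) = {+, a}
FIRST(S) = {*, +, a}
Therefore, FIRST(S) = {*, +, a}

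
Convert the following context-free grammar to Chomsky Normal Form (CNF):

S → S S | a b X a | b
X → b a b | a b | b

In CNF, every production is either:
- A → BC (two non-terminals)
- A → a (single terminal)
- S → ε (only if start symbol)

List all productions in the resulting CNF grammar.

TA → a; TB → b; S → b; X → b; S → S S; S → TA X0; X0 → TB X1; X1 → X TA; X → TB X2; X2 → TA TB; X → TA TB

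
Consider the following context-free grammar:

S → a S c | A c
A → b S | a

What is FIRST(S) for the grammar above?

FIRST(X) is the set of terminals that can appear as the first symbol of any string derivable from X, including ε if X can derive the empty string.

We compute FIRST(S) using the standard algorithm.
FIRST(A) = {a, b}
FIRST(S) = {a, b}
Therefore, FIRST(S) = {a, b}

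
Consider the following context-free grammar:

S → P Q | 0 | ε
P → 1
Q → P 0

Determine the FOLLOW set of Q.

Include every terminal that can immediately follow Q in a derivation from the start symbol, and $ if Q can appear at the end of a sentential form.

We compute FOLLOW(Q) using the standard algorithm.
FOLLOW(S) starts with {$}.
FIRST(P) = {1}
FIRST(Q) = {1}
FIRST(S) = {0, 1, ε}
FOLLOW(P) = {0, 1}
FOLLOW(Q) = {$}
FOLLOW(S) = {$}
Therefore, FOLLOW(Q) = {$}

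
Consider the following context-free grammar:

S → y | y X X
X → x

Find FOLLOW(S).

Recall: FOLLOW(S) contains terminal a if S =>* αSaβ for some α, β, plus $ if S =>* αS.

We compute FOLLOW(S) using the standard algorithm.
FOLLOW(S) starts with {$}.
FIRST(S) = {y}
FIRST(X) = {x}
FOLLOW(S) = {$}
FOLLOW(X) = {$, x}
Therefore, FOLLOW(S) = {$}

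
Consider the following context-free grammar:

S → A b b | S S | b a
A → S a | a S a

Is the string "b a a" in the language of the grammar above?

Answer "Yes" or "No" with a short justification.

No - no valid derivation exists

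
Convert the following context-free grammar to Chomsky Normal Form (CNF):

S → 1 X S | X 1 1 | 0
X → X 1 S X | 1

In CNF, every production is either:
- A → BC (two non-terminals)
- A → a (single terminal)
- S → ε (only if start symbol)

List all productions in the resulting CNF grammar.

T1 → 1; S → 0; X → 1; S → T1 X0; X0 → X S; S → X X1; X1 → T1 T1; X → X X2; X2 → T1 X3; X3 → S X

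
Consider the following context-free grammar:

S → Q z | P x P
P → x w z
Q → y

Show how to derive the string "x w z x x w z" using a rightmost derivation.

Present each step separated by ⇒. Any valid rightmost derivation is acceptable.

S ⇒ P x P ⇒ P x x w z ⇒ x w z x x w z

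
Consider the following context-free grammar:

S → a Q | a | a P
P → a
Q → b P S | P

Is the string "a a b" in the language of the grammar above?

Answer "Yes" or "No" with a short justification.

No - no valid derivation exists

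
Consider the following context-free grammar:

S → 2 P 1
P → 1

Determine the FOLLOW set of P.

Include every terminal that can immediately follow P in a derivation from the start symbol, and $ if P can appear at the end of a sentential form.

We compute FOLLOW(P) using the standard algorithm.
FOLLOW(S) starts with {$}.
FIRST(P) = {1}
FIRST(S) = {2}
FOLLOW(P) = {1}
FOLLOW(S) = {$}
Therefore, FOLLOW(P) = {1}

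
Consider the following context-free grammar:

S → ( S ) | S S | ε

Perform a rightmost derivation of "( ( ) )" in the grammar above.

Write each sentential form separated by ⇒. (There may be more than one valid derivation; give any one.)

S ⇒ ( S ) ⇒ ( ( S ) ) ⇒ ( ( ) )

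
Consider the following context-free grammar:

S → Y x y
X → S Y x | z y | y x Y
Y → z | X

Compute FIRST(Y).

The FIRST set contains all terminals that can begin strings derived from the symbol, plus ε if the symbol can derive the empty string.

We compute FIRST(Y) using the standard algorithm.
FIRST(S) = {y, z}
FIRST(X) = {y, z}
FIRST(Y) = {y, z}
Therefore, FIRST(Y) = {y, z}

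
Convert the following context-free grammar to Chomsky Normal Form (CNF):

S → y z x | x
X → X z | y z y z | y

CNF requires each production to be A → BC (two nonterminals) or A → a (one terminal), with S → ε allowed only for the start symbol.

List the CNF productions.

TY → y; TZ → z; TX → x; S → x; X → y; S → TY X0; X0 → TZ TX; X → X TZ; X → TY X1; X1 → TZ X2; X2 → TY TZ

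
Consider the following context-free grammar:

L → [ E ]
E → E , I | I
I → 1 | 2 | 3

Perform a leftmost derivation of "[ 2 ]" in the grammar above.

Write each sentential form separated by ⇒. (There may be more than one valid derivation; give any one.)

L ⇒ [ E ] ⇒ [ I ] ⇒ [ 2 ]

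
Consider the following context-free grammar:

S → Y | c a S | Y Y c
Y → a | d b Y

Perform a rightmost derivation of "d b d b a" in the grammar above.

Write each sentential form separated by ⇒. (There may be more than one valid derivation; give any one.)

S ⇒ Y ⇒ d b Y ⇒ d b d b Y ⇒ d b d b a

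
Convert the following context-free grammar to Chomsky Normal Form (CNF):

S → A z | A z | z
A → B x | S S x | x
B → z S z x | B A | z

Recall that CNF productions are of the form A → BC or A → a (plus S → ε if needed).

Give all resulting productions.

TZ → z; S → z; TX → x; A → x; B → z; S → A TZ; S → A TZ; A → B TX; A → S X0; X0 → S TX; B → TZ X1; X1 → S X2; X2 → TZ TX; B → B A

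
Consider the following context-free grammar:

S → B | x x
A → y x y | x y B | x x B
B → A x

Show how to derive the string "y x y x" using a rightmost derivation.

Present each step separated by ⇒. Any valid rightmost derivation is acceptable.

S ⇒ B ⇒ A x ⇒ y x y x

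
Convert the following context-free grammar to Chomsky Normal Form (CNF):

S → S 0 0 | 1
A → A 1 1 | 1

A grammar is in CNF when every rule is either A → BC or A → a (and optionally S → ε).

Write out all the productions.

T0 → 0; S → 1; T1 → 1; A → 1; S → S X0; X0 → T0 T0; A → A X1; X1 → T1 T1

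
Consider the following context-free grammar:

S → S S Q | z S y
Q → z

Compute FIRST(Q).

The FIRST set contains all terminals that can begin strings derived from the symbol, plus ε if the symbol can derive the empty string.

We compute FIRST(Q) using the standard algorithm.
FIRST(Q) = {z}
FIRST(S) = {z}
Therefore, FIRST(Q) = {z}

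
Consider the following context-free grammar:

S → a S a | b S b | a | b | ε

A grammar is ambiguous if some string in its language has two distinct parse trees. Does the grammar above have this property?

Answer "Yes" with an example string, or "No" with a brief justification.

No - the grammar is unambiguous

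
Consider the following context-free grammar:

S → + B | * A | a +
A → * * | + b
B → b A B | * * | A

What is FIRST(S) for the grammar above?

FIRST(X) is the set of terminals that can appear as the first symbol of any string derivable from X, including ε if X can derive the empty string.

We compute FIRST(S) using the standard algorithm.
FIRST(A) = {*, +}
FIRST(B) = {*, +, b}
FIRST(S) = {*, +, a}
Therefore, FIRST(S) = {*, +, a}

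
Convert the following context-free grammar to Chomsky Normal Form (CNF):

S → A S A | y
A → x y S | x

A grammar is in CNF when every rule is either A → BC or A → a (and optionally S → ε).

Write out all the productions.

S → y; TX → x; TY → y; A → x; S → A X0; X0 → S A; A → TX X1; X1 → TY S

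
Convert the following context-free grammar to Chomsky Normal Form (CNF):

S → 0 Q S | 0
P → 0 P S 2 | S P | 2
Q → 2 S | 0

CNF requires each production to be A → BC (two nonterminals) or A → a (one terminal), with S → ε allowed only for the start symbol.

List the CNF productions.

T0 → 0; S → 0; T2 → 2; P → 2; Q → 0; S → T0 X0; X0 → Q S; P → T0 X1; X1 → P X2; X2 → S T2; P → S P; Q → T2 S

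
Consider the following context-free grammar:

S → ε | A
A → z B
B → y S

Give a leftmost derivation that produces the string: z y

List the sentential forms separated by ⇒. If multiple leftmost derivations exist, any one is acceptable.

S ⇒ A ⇒ z B ⇒ z y S ⇒ z y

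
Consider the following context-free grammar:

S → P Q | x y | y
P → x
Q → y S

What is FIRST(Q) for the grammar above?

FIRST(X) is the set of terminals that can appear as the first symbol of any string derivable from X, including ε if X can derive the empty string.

We compute FIRST(Q) using the standard algorithm.
FIRST(P) = {x}
FIRST(Q) = {y}
FIRST(S) = {x, y}
Therefore, FIRST(Q) = {y}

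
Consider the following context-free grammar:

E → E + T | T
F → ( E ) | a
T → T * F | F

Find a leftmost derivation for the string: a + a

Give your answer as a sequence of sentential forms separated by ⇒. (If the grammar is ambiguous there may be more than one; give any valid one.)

E ⇒ E + T ⇒ T + T ⇒ F + T ⇒ a + T ⇒ a + F ⇒ a + a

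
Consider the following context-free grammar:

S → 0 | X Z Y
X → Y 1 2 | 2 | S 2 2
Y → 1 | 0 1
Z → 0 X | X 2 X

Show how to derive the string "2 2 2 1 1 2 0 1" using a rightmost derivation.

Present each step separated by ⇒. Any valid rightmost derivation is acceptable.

S ⇒ X Z Y ⇒ X Z 0 1 ⇒ X X 2 X 0 1 ⇒ X X 2 Y 1 2 0 1 ⇒ X X 2 1 1 2 0 1 ⇒ X 2 2 1 1 2 0 1 ⇒ 2 2 2 1 1 2 0 1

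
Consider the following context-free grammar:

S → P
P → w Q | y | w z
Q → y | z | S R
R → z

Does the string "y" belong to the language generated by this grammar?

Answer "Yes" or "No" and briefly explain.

Yes - a valid derivation exists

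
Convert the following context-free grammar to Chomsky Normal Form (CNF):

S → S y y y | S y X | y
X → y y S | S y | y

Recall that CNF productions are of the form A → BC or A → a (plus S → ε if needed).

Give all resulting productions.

TY → y; S → y; X → y; S → S X0; X0 → TY X1; X1 → TY TY; S → S X2; X2 → TY X; X → TY X3; X3 → TY S; X → S TY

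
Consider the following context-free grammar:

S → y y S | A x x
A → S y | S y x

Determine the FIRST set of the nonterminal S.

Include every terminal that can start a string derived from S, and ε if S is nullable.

We compute FIRST(S) using the standard algorithm.
FIRST(A) = {y}
FIRST(S) = {y}
Therefore, FIRST(S) = {y}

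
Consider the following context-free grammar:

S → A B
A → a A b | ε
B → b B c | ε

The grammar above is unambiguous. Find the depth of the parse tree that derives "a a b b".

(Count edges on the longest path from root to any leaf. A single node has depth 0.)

4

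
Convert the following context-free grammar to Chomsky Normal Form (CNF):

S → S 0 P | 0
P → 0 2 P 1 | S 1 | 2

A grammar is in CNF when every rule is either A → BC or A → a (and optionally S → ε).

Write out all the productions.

T0 → 0; S → 0; T2 → 2; T1 → 1; P → 2; S → S X0; X0 → T0 P; P → T0 X1; X1 → T2 X2; X2 → P T1; P → S T1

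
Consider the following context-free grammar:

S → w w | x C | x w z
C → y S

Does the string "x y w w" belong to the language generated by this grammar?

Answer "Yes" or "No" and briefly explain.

Yes - a valid derivation exists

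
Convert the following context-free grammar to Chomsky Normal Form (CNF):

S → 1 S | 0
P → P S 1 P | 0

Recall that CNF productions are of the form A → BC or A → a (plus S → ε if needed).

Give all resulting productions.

T1 → 1; S → 0; P → 0; S → T1 S; P → P X0; X0 → S X1; X1 → T1 P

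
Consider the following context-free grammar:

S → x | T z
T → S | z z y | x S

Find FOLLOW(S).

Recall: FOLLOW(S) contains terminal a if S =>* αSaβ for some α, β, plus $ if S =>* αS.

We compute FOLLOW(S) using the standard algorithm.
FOLLOW(S) starts with {$}.
FIRST(S) = {x, z}
FIRST(T) = {x, z}
FOLLOW(S) = {$, z}
FOLLOW(T) = {z}
Therefore, FOLLOW(S) = {$, z}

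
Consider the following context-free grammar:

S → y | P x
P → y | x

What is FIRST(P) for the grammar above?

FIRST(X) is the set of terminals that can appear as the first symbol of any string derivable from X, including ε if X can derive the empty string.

We compute FIRST(P) using the standard algorithm.
FIRST(P) = {x, y}
FIRST(S) = {x, y}
Therefore, FIRST(P) = {x, y}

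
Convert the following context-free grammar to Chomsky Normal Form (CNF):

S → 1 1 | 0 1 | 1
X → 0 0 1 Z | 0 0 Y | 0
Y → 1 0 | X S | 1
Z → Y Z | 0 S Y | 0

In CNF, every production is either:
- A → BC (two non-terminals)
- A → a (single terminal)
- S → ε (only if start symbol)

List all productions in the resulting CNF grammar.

T1 → 1; T0 → 0; S → 1; X → 0; Y → 1; Z → 0; S → T1 T1; S → T0 T1; X → T0 X0; X0 → T0 X1; X1 → T1 Z; X → T0 X2; X2 → T0 Y; Y → T1 T0; Y → X S; Z → Y Z; Z → T0 X3; X3 → S Y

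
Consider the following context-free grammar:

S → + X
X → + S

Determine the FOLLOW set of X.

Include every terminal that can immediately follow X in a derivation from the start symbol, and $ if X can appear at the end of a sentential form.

We compute FOLLOW(X) using the standard algorithm.
FOLLOW(S) starts with {$}.
FIRST(S) = {+}
FIRST(X) = {+}
FOLLOW(S) = {$}
FOLLOW(X) = {$}
Therefore, FOLLOW(X) = {$}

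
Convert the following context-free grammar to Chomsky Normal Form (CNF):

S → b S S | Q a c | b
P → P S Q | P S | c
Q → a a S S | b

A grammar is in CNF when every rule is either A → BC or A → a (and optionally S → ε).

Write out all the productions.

TB → b; TA → a; TC → c; S → b; P → c; Q → b; S → TB X0; X0 → S S; S → Q X1; X1 → TA TC; P → P X2; X2 → S Q; P → P S; Q → TA X3; X3 → TA X4; X4 → S S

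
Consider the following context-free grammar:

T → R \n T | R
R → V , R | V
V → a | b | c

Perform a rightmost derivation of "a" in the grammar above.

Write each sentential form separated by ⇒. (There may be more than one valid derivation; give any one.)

T ⇒ R ⇒ V ⇒ a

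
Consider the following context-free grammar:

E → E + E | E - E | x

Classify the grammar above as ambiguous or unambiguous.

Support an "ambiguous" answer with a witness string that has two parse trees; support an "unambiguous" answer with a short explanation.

Ambiguous - the string 'x - x + x + x - x + x' has two distinct parse trees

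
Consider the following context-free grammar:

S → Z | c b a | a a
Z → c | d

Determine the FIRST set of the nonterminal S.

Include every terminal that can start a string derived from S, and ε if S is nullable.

We compute FIRST(S) using the standard algorithm.
FIRST(S) = {a, c, d}
FIRST(Z) = {c, d}
Therefore, FIRST(S) = {a, c, d}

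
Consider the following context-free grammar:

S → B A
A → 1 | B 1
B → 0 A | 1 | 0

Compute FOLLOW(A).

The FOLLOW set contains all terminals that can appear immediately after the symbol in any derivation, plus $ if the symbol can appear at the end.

We compute FOLLOW(A) using the standard algorithm.
FOLLOW(S) starts with {$}.
FIRST(A) = {0, 1}
FIRST(B) = {0, 1}
FIRST(S) = {0, 1}
FOLLOW(A) = {$, 0, 1}
FOLLOW(B) = {0, 1}
FOLLOW(S) = {$}
Therefore, FOLLOW(A) = {$, 0, 1}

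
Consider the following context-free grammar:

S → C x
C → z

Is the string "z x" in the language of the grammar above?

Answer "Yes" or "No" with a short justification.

Yes - a valid derivation exists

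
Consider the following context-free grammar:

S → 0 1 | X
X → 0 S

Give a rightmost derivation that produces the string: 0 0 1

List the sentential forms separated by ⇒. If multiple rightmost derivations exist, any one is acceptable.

S ⇒ X ⇒ 0 S ⇒ 0 0 1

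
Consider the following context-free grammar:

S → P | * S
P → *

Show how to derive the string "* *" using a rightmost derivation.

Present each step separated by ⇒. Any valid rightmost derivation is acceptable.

S ⇒ * S ⇒ * P ⇒ * *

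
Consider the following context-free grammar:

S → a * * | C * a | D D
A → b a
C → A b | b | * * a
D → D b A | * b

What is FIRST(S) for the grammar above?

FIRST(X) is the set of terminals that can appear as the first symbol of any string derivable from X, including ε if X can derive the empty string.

We compute FIRST(S) using the standard algorithm.
FIRST(A) = {b}
FIRST(C) = {*, b}
FIRST(D) = {*}
FIRST(S) = {*, a, b}
Therefore, FIRST(S) = {*, a, b}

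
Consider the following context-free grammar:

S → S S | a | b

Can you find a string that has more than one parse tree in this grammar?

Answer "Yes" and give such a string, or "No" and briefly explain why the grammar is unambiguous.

Yes - the string 'b a b a a' has two distinct parse trees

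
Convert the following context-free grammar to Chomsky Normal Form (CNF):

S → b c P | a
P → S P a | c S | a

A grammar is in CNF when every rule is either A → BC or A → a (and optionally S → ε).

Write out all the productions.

TB → b; TC → c; S → a; TA → a; P → a; S → TB X0; X0 → TC P; P → S X1; X1 → P TA; P → TC S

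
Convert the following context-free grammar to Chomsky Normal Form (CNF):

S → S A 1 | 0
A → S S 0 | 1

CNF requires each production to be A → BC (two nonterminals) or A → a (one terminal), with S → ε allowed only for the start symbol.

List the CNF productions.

T1 → 1; S → 0; T0 → 0; A → 1; S → S X0; X0 → A T1; A → S X1; X1 → S T0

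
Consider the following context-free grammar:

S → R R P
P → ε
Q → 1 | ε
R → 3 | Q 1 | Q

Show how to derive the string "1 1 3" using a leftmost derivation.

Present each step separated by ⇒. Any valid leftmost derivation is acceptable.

S ⇒ R R P ⇒ Q 1 R P ⇒ 1 1 R P ⇒ 1 1 3 P ⇒ 1 1 3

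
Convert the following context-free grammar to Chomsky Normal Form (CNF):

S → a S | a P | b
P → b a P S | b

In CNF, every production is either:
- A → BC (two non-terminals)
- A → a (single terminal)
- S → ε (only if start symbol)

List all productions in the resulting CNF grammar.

TA → a; S → b; TB → b; P → b; S → TA S; S → TA P; P → TB X0; X0 → TA X1; X1 → P S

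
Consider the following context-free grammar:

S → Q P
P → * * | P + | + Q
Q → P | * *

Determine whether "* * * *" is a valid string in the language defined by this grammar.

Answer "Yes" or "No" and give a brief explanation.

Yes - a valid derivation exists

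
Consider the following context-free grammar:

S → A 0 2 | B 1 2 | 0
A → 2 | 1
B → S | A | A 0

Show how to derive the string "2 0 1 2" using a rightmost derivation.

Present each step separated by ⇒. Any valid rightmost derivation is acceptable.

S ⇒ B 1 2 ⇒ A 0 1 2 ⇒ 2 0 1 2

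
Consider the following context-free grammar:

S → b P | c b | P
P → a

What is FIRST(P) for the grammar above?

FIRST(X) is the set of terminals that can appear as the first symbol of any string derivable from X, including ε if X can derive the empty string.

We compute FIRST(P) using the standard algorithm.
FIRST(P) = {a}
FIRST(S) = {a, b, c}
Therefore, FIRST(P) = {a}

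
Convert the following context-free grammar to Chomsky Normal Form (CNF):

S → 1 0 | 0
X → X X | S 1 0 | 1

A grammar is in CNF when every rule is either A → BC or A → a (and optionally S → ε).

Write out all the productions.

T1 → 1; T0 → 0; S → 0; X → 1; S → T1 T0; X → X X; X → S X0; X0 → T1 T0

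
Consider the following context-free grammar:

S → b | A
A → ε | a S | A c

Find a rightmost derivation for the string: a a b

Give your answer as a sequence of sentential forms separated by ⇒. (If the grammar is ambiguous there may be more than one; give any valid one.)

S ⇒ A ⇒ a S ⇒ a A ⇒ a a S ⇒ a a b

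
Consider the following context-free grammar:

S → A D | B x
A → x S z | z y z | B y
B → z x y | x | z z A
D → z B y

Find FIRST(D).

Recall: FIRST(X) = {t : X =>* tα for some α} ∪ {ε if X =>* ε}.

We compute FIRST(D) using the standard algorithm.
FIRST(A) = {x, z}
FIRST(B) = {x, z}
FIRST(D) = {z}
FIRST(S) = {x, z}
Therefore, FIRST(D) = {z}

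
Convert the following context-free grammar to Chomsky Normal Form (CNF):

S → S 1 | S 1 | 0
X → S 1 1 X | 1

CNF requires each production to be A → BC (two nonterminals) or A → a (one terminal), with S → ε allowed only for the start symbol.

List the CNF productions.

T1 → 1; S → 0; X → 1; S → S T1; S → S T1; X → S X0; X0 → T1 X1; X1 → T1 X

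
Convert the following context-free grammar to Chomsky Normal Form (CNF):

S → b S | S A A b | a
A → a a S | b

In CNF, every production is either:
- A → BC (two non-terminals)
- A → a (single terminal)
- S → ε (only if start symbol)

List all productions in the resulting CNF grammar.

TB → b; S → a; TA → a; A → b; S → TB S; S → S X0; X0 → A X1; X1 → A TB; A → TA X2; X2 → TA S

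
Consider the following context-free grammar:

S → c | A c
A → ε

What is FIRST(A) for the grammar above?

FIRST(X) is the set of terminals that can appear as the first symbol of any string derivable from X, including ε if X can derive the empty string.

We compute FIRST(A) using the standard algorithm.
FIRST(A) = {ε}
FIRST(S) = {c}
Therefore, FIRST(A) = {ε}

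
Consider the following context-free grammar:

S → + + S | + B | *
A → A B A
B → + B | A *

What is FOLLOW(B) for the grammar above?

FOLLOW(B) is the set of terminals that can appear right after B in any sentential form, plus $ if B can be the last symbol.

We compute FOLLOW(B) using the standard algorithm.
FOLLOW(S) starts with {$}.
FIRST(A) = {}
FIRST(B) = {+}
FIRST(S) = {*, +}
FOLLOW(A) = {*, +}
FOLLOW(B) = {$}
FOLLOW(S) = {$}
Therefore, FOLLOW(B) = {$}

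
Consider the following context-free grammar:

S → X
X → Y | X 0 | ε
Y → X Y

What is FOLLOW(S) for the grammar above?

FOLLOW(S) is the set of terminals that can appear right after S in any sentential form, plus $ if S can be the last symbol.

We compute FOLLOW(S) using the standard algorithm.
FOLLOW(S) starts with {$}.
FIRST(S) = {0, ε}
FIRST(X) = {0, ε}
FIRST(Y) = {0}
FOLLOW(S) = {$}
FOLLOW(X) = {$, 0}
FOLLOW(Y) = {$, 0}
Therefore, FOLLOW(S) = {$}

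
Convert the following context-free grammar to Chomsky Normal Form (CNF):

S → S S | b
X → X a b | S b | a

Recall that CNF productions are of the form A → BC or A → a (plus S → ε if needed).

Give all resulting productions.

S → b; TA → a; TB → b; X → a; S → S S; X → X X0; X0 → TA TB; X → S TB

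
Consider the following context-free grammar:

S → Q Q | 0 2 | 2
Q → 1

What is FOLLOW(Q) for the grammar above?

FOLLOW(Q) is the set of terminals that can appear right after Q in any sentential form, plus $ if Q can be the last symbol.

We compute FOLLOW(Q) using the standard algorithm.
FOLLOW(S) starts with {$}.
FIRST(Q) = {1}
FIRST(S) = {0, 1, 2}
FOLLOW(Q) = {$, 1}
FOLLOW(S) = {$}
Therefore, FOLLOW(Q) = {$, 1}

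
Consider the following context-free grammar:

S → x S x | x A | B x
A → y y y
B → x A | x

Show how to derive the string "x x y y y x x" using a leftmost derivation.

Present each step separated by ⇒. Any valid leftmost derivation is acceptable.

S ⇒ x S x ⇒ x B x x ⇒ x x A x x ⇒ x x y y y x x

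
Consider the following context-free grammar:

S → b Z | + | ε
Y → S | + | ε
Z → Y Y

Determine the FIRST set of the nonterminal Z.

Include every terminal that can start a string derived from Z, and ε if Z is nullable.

We compute FIRST(Z) using the standard algorithm.
FIRST(S) = {+, b, ε}
FIRST(Y) = {+, b, ε}
FIRST(Z) = {+, b, ε}
Therefore, FIRST(Z) = {+, b, ε}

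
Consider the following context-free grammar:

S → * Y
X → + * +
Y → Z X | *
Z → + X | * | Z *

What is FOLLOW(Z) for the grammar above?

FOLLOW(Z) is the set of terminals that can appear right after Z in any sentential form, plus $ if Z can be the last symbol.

We compute FOLLOW(Z) using the standard algorithm.
FOLLOW(S) starts with {$}.
FIRST(S) = {*}
FIRST(X) = {+}
FIRST(Y) = {*, +}
FIRST(Z) = {*, +}
FOLLOW(S) = {$}
FOLLOW(X) = {$, *, +}
FOLLOW(Y) = {$}
FOLLOW(Z) = {*, +}
Therefore, FOLLOW(Z) = {*, +}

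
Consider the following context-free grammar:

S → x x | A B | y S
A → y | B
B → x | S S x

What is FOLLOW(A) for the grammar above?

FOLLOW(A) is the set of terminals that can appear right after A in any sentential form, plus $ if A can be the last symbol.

We compute FOLLOW(A) using the standard algorithm.
FOLLOW(S) starts with {$}.
FIRST(A) = {x, y}
FIRST(B) = {x, y}
FIRST(S) = {x, y}
FOLLOW(A) = {x, y}
FOLLOW(B) = {$, x, y}
FOLLOW(S) = {$, x, y}
Therefore, FOLLOW(A) = {x, y}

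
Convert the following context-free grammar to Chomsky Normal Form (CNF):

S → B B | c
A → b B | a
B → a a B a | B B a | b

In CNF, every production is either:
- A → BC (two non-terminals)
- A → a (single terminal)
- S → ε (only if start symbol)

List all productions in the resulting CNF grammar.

S → c; TB → b; A → a; TA → a; B → b; S → B B; A → TB B; B → TA X0; X0 → TA X1; X1 → B TA; B → B X2; X2 → B TA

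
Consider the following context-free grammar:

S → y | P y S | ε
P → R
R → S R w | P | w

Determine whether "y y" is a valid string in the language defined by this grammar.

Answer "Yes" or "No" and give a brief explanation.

No - no valid derivation exists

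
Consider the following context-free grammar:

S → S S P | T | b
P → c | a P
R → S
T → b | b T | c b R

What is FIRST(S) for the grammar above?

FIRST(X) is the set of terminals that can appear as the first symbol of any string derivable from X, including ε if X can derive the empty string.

We compute FIRST(S) using the standard algorithm.
FIRST(P) = {a, c}
FIRST(R) = {b, c}
FIRST(S) = {b, c}
FIRST(T) = {b, c}
Therefore, FIRST(S) = {b, c}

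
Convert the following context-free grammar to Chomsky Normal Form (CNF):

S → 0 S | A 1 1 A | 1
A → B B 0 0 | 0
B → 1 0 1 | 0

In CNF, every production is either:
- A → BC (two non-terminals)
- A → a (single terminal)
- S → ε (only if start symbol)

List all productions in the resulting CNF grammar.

T0 → 0; T1 → 1; S → 1; A → 0; B → 0; S → T0 S; S → A X0; X0 → T1 X1; X1 → T1 A; A → B X2; X2 → B X3; X3 → T0 T0; B → T1 X4; X4 → T0 T1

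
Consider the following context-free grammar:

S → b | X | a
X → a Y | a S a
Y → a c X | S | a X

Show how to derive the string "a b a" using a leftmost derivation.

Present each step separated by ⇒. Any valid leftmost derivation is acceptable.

S ⇒ X ⇒ a S a ⇒ a b a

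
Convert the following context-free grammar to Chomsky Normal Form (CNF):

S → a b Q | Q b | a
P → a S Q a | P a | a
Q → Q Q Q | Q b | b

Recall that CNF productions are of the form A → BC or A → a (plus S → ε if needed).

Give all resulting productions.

TA → a; TB → b; S → a; P → a; Q → b; S → TA X0; X0 → TB Q; S → Q TB; P → TA X1; X1 → S X2; X2 → Q TA; P → P TA; Q → Q X3; X3 → Q Q; Q → Q TB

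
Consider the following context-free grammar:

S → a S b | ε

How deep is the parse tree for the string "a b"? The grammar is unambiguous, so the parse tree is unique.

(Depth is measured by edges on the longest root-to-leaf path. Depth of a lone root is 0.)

2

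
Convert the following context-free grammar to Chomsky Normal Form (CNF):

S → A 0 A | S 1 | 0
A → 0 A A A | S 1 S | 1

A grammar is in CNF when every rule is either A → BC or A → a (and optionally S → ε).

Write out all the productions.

T0 → 0; T1 → 1; S → 0; A → 1; S → A X0; X0 → T0 A; S → S T1; A → T0 X1; X1 → A X2; X2 → A A; A → S X3; X3 → T1 S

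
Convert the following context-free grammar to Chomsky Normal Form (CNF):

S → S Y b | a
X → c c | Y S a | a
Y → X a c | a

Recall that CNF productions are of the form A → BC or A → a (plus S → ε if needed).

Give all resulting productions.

TB → b; S → a; TC → c; TA → a; X → a; Y → a; S → S X0; X0 → Y TB; X → TC TC; X → Y X1; X1 → S TA; Y → X X2; X2 → TA TC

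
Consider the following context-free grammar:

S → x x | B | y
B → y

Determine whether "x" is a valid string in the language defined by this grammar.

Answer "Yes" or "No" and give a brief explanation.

No - no valid derivation exists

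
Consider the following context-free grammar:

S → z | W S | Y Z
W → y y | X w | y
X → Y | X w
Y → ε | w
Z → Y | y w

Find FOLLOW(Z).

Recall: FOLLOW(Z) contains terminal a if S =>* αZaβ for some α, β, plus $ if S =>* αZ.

We compute FOLLOW(Z) using the standard algorithm.
FOLLOW(S) starts with {$}.
FIRST(S) = {w, y, z, ε}
FIRST(W) = {w, y}
FIRST(X) = {w, ε}
FIRST(Y) = {w, ε}
FIRST(Z) = {w, y, ε}
FOLLOW(S) = {$}
FOLLOW(W) = {$, w, y, z}
FOLLOW(X) = {w}
FOLLOW(Y) = {$, w, y}
FOLLOW(Z) = {$}
Therefore, FOLLOW(Z) = {$}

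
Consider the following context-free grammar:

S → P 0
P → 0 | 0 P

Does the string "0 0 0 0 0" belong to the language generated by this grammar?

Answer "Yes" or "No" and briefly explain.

Yes - a valid derivation exists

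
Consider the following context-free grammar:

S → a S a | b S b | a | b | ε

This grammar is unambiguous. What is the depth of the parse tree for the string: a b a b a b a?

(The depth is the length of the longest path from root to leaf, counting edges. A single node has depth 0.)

4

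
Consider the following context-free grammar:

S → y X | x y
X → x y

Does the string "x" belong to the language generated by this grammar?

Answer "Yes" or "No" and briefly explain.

No - no valid derivation exists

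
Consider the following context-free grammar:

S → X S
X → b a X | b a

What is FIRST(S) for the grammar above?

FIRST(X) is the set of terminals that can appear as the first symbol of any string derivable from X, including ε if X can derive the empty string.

We compute FIRST(S) using the standard algorithm.
FIRST(S) = {b}
FIRST(X) = {b}
Therefore, FIRST(S) = {b}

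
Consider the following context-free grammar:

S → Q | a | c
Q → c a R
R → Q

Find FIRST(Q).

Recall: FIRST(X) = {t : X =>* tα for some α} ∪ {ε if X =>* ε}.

We compute FIRST(Q) using the standard algorithm.
FIRST(Q) = {c}
FIRST(R) = {c}
FIRST(S) = {a, c}
Therefore, FIRST(Q) = {c}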